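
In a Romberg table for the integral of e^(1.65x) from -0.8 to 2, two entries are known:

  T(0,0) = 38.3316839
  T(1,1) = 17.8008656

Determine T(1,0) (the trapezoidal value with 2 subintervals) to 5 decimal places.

22.93357

From T(1,1) = (4·T(1,0) − T(0,0))/3, solve for T(1,0):
4·T(1,0) = 3·17.8008656 + 38.3316839 = 91.7342807
T(1,0) = 22.9335702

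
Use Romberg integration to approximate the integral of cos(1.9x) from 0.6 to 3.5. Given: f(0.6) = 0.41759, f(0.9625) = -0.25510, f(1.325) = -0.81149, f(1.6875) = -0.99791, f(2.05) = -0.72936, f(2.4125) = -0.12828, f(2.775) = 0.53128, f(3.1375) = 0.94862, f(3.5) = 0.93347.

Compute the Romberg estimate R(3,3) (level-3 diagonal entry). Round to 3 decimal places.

R(0,0) (trapezoid, 1 panel, h=2.9000): 1.95904
R(1,0) (trapezoid, 2 panels, h=1.4500): -0.07805
R(2,0) (trapezoid, 4 panels, h=0.7250): -0.24218
R(3,0) (trapezoid, 8 panels, h=0.3625): -0.27793
R(1,1) = -0.07805 + (-0.07805 − 1.95904)/3 = -0.75708
R(2,1) = -0.24218 + (-0.24218 − (-0.07805))/3 = -0.29689
R(3,1) = -0.27793 + (-0.27793 − (-0.24218))/3 = -0.28985
R(2,2) = -0.29689 + (-0.29689 − (-0.75708))/15 = -0.26621
R(3,2) = -0.28985 + (-0.28985 − (-0.29689))/15 = -0.28938
R(3,3) = -0.28938 + (-0.28938 − (-0.26621))/63 = -0.28975

-0.290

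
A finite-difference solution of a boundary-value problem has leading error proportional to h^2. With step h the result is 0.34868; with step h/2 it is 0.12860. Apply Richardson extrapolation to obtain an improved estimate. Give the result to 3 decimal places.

The leading error scales as h^2; refining by a factor of 2 reduces it by 2^2 = 4.
Extrapolated value = (4·A(h/2) − A(h)) / (4 − 1)
= (4·0.12860 − 0.34868) / 3
= 0.16572 / 3 = 0.05524

0.055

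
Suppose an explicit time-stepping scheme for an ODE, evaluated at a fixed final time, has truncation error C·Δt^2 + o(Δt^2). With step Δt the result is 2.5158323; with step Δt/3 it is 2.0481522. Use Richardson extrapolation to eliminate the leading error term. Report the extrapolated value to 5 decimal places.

The leading error scales as Δt^2; refining by a factor of 3 reduces it by 3^2 = 9.
Extrapolated value = (9·A(Δt/3) − A(Δt)) / (9 − 1)
= (9·2.0481522 − 2.5158323) / 8
= 15.9175375 / 8 = 1.9896922

1.98969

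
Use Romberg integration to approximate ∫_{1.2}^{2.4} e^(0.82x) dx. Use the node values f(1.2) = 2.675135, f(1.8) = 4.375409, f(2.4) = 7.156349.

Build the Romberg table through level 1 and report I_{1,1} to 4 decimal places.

5.4666

I_{0,0} (trapezoid, 1 panel, h=1.2000): 5.898890
I_{1,0} (trapezoid, 2 panels, h=0.6000): 5.574691
I_{1,1} = 5.574691 + (5.574691 − 5.898890)/3 = 5.466625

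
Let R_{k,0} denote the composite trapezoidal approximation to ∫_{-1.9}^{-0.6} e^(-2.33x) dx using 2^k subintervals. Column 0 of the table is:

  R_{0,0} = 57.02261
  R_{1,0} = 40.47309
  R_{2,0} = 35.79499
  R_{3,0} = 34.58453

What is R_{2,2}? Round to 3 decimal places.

Richardson extrapolation on the trapezoidal column (denominator 4−1=3):
R_{1,1} = (4·40.47309 − 57.02261) / 3 = 34.95658
R_{2,1} = (4·35.79499 − 40.47309) / 3 = 34.23562
R_{2,2} = 34.23562 + (34.23562 − 34.95658)/15 = 34.18756

34.188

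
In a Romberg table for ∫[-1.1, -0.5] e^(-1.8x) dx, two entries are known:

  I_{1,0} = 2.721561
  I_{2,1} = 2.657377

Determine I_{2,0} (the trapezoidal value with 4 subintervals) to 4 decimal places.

2.6734

From I_{2,1} = (4·I_{2,0} − I_{1,0})/3, solve for I_{2,0}:
4·I_{2,0} = 3·2.657377 + 2.721561 = 10.693692
I_{2,0} = 2.673423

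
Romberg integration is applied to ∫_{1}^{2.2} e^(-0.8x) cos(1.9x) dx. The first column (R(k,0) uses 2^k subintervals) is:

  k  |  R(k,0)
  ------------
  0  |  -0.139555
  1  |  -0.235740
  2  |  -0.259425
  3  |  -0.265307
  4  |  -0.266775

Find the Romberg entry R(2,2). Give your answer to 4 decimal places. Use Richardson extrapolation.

R(1,1) = (4·(-0.235740) − (-0.139555)) / 3 = -0.267802
R(2,1) = -0.259425 + (-0.259425 − (-0.235740))/3 = -0.267320
R(2,2) = (16·(-0.267320) − (-0.267802)) / 15 = -0.267288
(Column j=1 coincides with Simpson's rule on the same nodes.)

-0.2673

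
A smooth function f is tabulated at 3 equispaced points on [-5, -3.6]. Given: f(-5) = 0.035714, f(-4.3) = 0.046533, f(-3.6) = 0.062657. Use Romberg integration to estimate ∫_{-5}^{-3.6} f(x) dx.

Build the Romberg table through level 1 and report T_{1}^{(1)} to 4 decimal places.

T_{0}^{(0)} (trapezoid, 1 panel, h=1.4000): 0.068860
T_{1}^{(0)} (trapezoid, 2 panels, h=0.7000): 0.067003
T_{1}^{(1)} = 0.067003 + (0.067003 − 0.068860)/3 = 0.066384

0.0664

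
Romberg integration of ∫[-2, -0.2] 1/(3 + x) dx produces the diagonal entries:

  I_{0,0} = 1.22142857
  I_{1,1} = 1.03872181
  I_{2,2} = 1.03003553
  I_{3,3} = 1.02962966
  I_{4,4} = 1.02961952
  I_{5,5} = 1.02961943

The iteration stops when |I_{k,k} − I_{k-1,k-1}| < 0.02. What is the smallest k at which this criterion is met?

|I_{1,1} − I_{0,0}| = 0.18270676 ≥ 0.02
|I_{2,2} − I_{1,1}| = 0.00868628 < 0.02

k = 2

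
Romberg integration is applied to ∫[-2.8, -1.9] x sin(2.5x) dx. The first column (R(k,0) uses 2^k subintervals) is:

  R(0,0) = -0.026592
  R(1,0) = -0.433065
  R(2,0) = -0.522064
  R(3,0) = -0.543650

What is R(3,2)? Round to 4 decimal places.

R(2,1) = -0.522064 + (-0.522064 − (-0.433065))/3 = -0.551730
R(3,1) = (4·(-0.543650) − (-0.522064)) / 3 = -0.550845
R(3,2) = (16·(-0.550845) − (-0.551730)) / 15 = -0.550786

-0.5508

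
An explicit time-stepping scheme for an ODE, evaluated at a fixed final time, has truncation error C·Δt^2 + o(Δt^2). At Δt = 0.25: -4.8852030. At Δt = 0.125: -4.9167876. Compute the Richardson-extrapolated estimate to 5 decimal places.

The leading error scales as Δt^2; refining by a factor of 2 reduces it by 2^2 = 4.
Extrapolated value = (4·A(Δt/2) − A(Δt)) / (4 − 1)
= (4·(-4.9167876) − (-4.8852030)) / 3
= -14.7819474 / 3 = -4.9273158

-4.92732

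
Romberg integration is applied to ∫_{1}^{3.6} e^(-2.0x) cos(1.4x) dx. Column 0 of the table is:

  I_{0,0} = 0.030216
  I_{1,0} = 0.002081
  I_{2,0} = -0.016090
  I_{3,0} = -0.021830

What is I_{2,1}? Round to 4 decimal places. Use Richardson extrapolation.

-0.0221

I_{2,1} = -0.016090 + (-0.016090 − 0.002081)/3 = -0.022147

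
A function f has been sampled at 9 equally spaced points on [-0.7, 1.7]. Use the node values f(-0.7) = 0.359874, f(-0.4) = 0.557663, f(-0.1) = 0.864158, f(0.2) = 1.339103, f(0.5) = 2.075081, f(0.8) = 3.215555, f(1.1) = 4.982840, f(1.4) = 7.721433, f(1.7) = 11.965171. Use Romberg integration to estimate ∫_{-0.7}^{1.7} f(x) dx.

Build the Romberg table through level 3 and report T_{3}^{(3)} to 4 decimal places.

T_{0}^{(0)} (trapezoid, 1 panel, h=2.4000): 14.790054
T_{1}^{(0)} (trapezoid, 2 panels, h=1.2000): 9.885124
T_{2}^{(0)} (trapezoid, 4 panels, h=0.6000): 8.450761
T_{3}^{(0)} (trapezoid, 8 panels, h=0.3000): 8.075507
T_{1}^{(1)} = 9.885124 + (9.885124 − 14.790054)/3 = 8.250147
T_{2}^{(1)} = 8.450761 + (8.450761 − 9.885124)/3 = 7.972640
T_{3}^{(1)} = 8.075507 + (8.075507 − 8.450761)/3 = 7.950422
T_{2}^{(2)} = 7.972640 + (7.972640 − 8.250147)/15 = 7.954140
T_{3}^{(2)} = 7.950422 + (7.950422 − 7.972640)/15 = 7.948941
T_{3}^{(3)} = 7.948941 + (7.948941 − 7.954140)/63 = 7.948858

7.9489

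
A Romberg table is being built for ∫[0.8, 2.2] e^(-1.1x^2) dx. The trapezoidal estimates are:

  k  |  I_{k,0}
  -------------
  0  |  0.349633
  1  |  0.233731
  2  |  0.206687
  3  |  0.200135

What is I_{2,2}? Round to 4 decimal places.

I_{1,1} = (4·0.233731 − 0.349633) / 3 = 0.195097
I_{2,1} = (4·0.206687 − 0.233731) / 3 = 0.197672
I_{2,2} = (16·0.197672 − 0.195097) / 15 = 0.197844

0.1978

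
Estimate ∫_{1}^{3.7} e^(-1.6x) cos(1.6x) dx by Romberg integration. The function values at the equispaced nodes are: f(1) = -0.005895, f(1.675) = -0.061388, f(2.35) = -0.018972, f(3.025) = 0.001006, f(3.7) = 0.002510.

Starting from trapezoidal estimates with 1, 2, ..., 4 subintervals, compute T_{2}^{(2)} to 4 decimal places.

T_{0}^{(0)} (trapezoid, 1 panel, h=2.7000): -0.004570
T_{1}^{(0)} (trapezoid, 2 panels, h=1.3500): -0.027897
T_{2}^{(0)} (trapezoid, 4 panels, h=0.6750): -0.054706
T_{1}^{(1)} = -0.027897 + (-0.027897 − (-0.004570))/3 = -0.035673
T_{2}^{(1)} = -0.054706 + (-0.054706 − (-0.027897))/3 = -0.063642
T_{2}^{(2)} = -0.063642 + (-0.063642 − (-0.035673))/15 = -0.065507

-0.0655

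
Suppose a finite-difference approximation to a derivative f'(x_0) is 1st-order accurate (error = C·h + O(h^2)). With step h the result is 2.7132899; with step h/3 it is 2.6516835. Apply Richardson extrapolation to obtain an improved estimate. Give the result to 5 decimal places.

The leading error scales as h; refining by a factor of 3 reduces it by 3^1 = 3.
Extrapolated value = (3·A(h/3) − A(h)) / (3 − 1)
= (3·2.6516835 − 2.7132899) / 2
= 5.2417606 / 2 = 2.6208803

2.62088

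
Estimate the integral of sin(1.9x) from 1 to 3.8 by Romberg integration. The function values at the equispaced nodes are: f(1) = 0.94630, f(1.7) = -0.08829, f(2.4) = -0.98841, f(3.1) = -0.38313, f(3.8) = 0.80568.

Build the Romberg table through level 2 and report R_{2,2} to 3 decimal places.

-0.457

R_{0,0} (trapezoid, 1 panel, h=2.8000): 2.45277
R_{1,0} (trapezoid, 2 panels, h=1.4000): -0.15739
R_{2,0} (trapezoid, 4 panels, h=0.7000): -0.40869
R_{1,1} = -0.15739 + (-0.15739 − 2.45277)/3 = -1.02744
R_{2,1} = -0.40869 + (-0.40869 − (-0.15739))/3 = -0.49246
R_{2,2} = -0.49246 + (-0.49246 − (-1.02744))/15 = -0.45679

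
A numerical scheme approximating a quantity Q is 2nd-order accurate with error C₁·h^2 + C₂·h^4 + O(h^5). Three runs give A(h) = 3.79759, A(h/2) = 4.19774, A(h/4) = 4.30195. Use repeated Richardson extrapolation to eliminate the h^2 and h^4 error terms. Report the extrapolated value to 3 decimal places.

First eliminate the h^2 term (factor 2^2 = 4):
  B₁ = (4·4.19774 − 3.79759)/3 = 4.33112
  B₂ = (4·4.30195 − 4.19774)/3 = 4.33669
Then eliminate the h^4 term (factor 2^4 = 16):
  (16·4.33669 − 4.33112)/15 = 4.33706

4.337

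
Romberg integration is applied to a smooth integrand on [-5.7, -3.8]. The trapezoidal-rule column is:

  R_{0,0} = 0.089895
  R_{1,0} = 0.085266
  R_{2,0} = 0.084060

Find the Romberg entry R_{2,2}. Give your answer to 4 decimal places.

Richardson extrapolation on the trapezoidal column (denominator 4−1=3):
R_{1,1} = 0.085266 + (0.085266 − 0.089895)/3 = 0.083723
R_{2,1} = (4·0.084060 − 0.085266) / 3 = 0.083658
R_{2,2} = 0.083658 + (0.083658 − 0.083723)/15 = 0.083654

0.0837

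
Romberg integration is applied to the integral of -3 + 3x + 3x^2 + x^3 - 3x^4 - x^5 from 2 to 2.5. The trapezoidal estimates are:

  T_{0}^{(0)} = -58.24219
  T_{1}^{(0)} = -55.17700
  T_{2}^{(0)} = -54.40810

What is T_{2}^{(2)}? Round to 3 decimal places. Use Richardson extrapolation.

T_{1}^{(1)} = -55.17700 + (-55.17700 − (-58.24219))/3 = -54.15527
T_{2}^{(1)} = -54.40810 + (-54.40810 − (-55.17700))/3 = -54.15180
T_{2}^{(2)} = (16·(-54.15180) − (-54.15527)) / 15 = -54.15157
(Column j=1 coincides with Simpson's rule on the same nodes.)

-54.152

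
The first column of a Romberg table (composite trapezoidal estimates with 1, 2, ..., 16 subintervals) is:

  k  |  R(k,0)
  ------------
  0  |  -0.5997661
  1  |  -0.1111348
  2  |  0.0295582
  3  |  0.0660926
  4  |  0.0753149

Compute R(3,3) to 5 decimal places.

Richardson extrapolation on the trapezoidal column (denominator 4−1=3):
R(1,1) = (4·(-0.1111348) − (-0.5997661)) / 3 = 0.0517423
R(2,1) = 0.0295582 + (0.0295582 − (-0.1111348))/3 = 0.0764559
R(3,1) = (4·0.0660926 − 0.0295582) / 3 = 0.0782707
R(2,2) = 0.0764559 + (0.0764559 − 0.0517423)/15 = 0.0781035
R(3,2) = 0.0782707 + (0.0782707 − 0.0764559)/15 = 0.0783917
R(3,3) = (64·0.0783917 − 0.0781035) / 63 = 0.0783963

0.07840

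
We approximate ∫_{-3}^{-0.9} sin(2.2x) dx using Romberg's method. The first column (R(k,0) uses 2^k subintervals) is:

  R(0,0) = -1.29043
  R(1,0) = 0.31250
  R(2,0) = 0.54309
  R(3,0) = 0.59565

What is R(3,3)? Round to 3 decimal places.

0.613

Richardson extrapolation on the trapezoidal column (denominator 4−1=3):
R(1,1) = (4·0.31250 − (-1.29043)) / 3 = 0.84681
R(2,1) = 0.54309 + (0.54309 − 0.31250)/3 = 0.61995
R(3,1) = (4·0.59565 − 0.54309) / 3 = 0.61317
R(2,2) = (16·0.61995 − 0.84681) / 15 = 0.60483
R(3,2) = 0.61317 + (0.61317 − 0.61995)/15 = 0.61272
R(3,3) = (64·0.61272 − 0.60483) / 63 = 0.61285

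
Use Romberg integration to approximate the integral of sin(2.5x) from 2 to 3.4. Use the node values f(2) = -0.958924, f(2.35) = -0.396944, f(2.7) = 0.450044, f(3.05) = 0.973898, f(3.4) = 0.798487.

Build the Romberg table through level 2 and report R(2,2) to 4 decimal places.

0.3537

R(0,0) (trapezoid, 1 panel, h=1.4000): -0.112306
R(1,0) (trapezoid, 2 panels, h=0.7000): 0.258878
R(2,0) (trapezoid, 4 panels, h=0.3500): 0.331373
R(1,1) = 0.258878 + (0.258878 − (-0.112306))/3 = 0.382606
R(2,1) = 0.331373 + (0.331373 − 0.258878)/3 = 0.355538
R(2,2) = 0.355538 + (0.355538 − 0.382606)/15 = 0.353733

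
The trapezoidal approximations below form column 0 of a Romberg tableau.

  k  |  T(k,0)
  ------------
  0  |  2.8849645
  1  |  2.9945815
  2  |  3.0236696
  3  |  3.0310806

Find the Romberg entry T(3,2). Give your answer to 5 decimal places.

T(2,1) = 3.0236696 + (3.0236696 − 2.9945815)/3 = 3.0333656
T(3,1) = 3.0310806 + (3.0310806 − 3.0236696)/3 = 3.0335509
T(3,2) = 3.0335509 + (3.0335509 − 3.0333656)/15 = 3.0335633

3.03356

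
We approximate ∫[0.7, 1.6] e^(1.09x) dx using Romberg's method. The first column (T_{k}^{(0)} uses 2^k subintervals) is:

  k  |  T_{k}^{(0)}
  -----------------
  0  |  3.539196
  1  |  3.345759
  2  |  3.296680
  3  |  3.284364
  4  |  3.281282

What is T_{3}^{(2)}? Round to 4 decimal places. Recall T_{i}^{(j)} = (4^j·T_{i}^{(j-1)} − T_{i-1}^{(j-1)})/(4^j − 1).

3.2803

Richardson extrapolation on the trapezoidal column (denominator 4−1=3):
T_{2}^{(1)} = 3.296680 + (3.296680 − 3.345759)/3 = 3.280320
T_{3}^{(1)} = 3.284364 + (3.284364 − 3.296680)/3 = 3.280259
T_{3}^{(2)} = (16·3.280259 − 3.280320) / 15 = 3.280255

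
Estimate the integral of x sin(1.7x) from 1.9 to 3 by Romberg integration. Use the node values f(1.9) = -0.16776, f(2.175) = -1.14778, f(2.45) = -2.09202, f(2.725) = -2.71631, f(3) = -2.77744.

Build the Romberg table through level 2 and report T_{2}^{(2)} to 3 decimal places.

T_{0}^{(0)} (trapezoid, 1 panel, h=1.1000): -1.61986
T_{1}^{(0)} (trapezoid, 2 panels, h=0.5500): -1.96054
T_{2}^{(0)} (trapezoid, 4 panels, h=0.2750): -2.04290
T_{1}^{(1)} = -1.96054 + (-1.96054 − (-1.61986))/3 = -2.07410
T_{2}^{(1)} = -2.04290 + (-2.04290 − (-1.96054))/3 = -2.07035
T_{2}^{(2)} = -2.07035 + (-2.07035 − (-2.07410))/15 = -2.07010

-2.070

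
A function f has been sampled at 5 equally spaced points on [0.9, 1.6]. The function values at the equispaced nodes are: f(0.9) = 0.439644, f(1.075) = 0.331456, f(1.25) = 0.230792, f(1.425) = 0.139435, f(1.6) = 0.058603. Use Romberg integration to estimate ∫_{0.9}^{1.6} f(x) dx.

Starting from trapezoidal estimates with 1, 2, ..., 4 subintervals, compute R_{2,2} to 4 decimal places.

R_{0,0} (trapezoid, 1 panel, h=0.7000): 0.174386
R_{1,0} (trapezoid, 2 panels, h=0.3500): 0.167970
R_{2,0} (trapezoid, 4 panels, h=0.1750): 0.166391
R_{1,1} = 0.167970 + (0.167970 − 0.174386)/3 = 0.165831
R_{2,1} = 0.166391 + (0.166391 − 0.167970)/3 = 0.165865
R_{2,2} = 0.165865 + (0.165865 − 0.165831)/15 = 0.165867

0.1659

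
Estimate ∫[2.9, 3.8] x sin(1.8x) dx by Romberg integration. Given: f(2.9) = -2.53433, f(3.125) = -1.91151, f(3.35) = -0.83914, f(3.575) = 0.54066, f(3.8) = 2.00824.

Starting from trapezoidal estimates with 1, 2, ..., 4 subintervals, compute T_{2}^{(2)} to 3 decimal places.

-0.576

T_{0}^{(0)} (trapezoid, 1 panel, h=0.9000): -0.23674
T_{1}^{(0)} (trapezoid, 2 panels, h=0.4500): -0.49598
T_{2}^{(0)} (trapezoid, 4 panels, h=0.2250): -0.55643
T_{1}^{(1)} = -0.49598 + (-0.49598 − (-0.23674))/3 = -0.58239
T_{2}^{(1)} = -0.55643 + (-0.55643 − (-0.49598))/3 = -0.57658
T_{2}^{(2)} = -0.57658 + (-0.57658 − (-0.58239))/15 = -0.57619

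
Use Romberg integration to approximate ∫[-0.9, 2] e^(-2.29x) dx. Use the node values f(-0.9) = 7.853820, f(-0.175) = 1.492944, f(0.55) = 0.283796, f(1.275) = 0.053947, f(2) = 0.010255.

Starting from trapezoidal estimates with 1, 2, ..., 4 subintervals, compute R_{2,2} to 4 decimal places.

3.4785

R_{0,0} (trapezoid, 1 panel, h=2.9000): 11.402909
R_{1,0} (trapezoid, 2 panels, h=1.4500): 6.112959
R_{2,0} (trapezoid, 4 panels, h=0.7250): 4.177975
R_{1,1} = 6.112959 + (6.112959 − 11.402909)/3 = 4.349642
R_{2,1} = 4.177975 + (4.177975 − 6.112959)/3 = 3.532980
R_{2,2} = 3.532980 + (3.532980 − 4.349642)/15 = 3.478536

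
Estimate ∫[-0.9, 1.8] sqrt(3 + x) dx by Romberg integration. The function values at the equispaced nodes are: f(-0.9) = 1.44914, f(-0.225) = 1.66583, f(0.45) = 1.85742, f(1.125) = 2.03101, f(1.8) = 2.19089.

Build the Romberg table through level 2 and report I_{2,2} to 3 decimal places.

4.982

I_{0,0} (trapezoid, 1 panel, h=2.7000): 4.91404
I_{1,0} (trapezoid, 2 panels, h=1.3500): 4.96454
I_{2,0} (trapezoid, 4 panels, h=0.6750): 4.97764
I_{1,1} = 4.96454 + (4.96454 − 4.91404)/3 = 4.98137
I_{2,1} = 4.97764 + (4.97764 − 4.96454)/3 = 4.98201
I_{2,2} = 4.98201 + (4.98201 − 4.98137)/15 = 4.98205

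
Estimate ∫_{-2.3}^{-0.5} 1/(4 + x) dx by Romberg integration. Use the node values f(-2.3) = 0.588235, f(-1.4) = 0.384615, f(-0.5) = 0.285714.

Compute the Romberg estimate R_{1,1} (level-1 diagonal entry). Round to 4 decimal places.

0.7237

R_{0,0} (trapezoid, 1 panel, h=1.8000): 0.786554
R_{1,0} (trapezoid, 2 panels, h=0.9000): 0.739431
R_{1,1} = 0.739431 + (0.739431 − 0.786554)/3 = 0.723723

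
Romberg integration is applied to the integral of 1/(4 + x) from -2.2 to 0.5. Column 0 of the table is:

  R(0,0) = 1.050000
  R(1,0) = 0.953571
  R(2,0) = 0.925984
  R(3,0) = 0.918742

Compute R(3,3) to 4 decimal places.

0.9163

R(1,1) = (4·0.953571 − 1.050000) / 3 = 0.921428
R(2,1) = 0.925984 + (0.925984 − 0.953571)/3 = 0.916788
R(3,1) = (4·0.918742 − 0.925984) / 3 = 0.916328
R(2,2) = (16·0.916788 − 0.921428) / 15 = 0.916479
R(3,2) = (16·0.916328 − 0.916788) / 15 = 0.916297
R(3,3) = (64·0.916297 − 0.916479) / 63 = 0.916294
(Column j=1 coincides with Simpson's rule on the same nodes.)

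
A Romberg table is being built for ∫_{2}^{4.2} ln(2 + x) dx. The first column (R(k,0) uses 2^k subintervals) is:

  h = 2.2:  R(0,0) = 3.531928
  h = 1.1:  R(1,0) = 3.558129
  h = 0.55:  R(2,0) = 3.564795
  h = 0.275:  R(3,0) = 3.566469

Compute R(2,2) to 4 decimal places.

Richardson extrapolation on the trapezoidal column (denominator 4−1=3):
R(1,1) = 3.558129 + (3.558129 − 3.531928)/3 = 3.566863
R(2,1) = 3.564795 + (3.564795 − 3.558129)/3 = 3.567017
R(2,2) = (16·3.567017 − 3.566863) / 15 = 3.567027
(Column j=1 coincides with Simpson's rule on the same nodes.)

3.5670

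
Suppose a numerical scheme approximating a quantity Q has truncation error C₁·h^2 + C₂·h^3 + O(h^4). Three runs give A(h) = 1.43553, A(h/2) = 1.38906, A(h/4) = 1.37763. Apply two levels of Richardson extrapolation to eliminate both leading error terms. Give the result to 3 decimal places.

1.374

First eliminate the h^2 term (factor 2^2 = 4):
  B₁ = (4·1.38906 − 1.43553)/3 = 1.37357
  B₂ = (4·1.37763 − 1.38906)/3 = 1.37382
Then eliminate the h^3 term (factor 2^3 = 8):
  (8·1.37382 − 1.37357)/7 = 1.37386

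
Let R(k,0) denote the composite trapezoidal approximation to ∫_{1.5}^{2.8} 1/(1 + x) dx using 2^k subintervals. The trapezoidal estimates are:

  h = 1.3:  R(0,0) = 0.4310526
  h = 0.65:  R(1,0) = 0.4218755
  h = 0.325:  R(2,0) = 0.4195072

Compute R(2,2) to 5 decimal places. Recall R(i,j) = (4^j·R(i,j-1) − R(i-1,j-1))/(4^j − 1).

R(1,1) = (4·0.4218755 − 0.4310526) / 3 = 0.4188165
R(2,1) = 0.4195072 + (0.4195072 − 0.4218755)/3 = 0.4187178
R(2,2) = (16·0.4187178 − 0.4188165) / 15 = 0.4187112

0.41871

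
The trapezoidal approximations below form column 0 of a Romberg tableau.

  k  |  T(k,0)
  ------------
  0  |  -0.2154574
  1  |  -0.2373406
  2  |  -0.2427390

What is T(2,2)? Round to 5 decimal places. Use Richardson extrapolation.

Richardson extrapolation on the trapezoidal column (denominator 4−1=3):
T(1,1) = (4·(-0.2373406) − (-0.2154574)) / 3 = -0.2446350
T(2,1) = (4·(-0.2427390) − (-0.2373406)) / 3 = -0.2445385
T(2,2) = -0.2445385 + (-0.2445385 − (-0.2446350))/15 = -0.2445321

-0.24453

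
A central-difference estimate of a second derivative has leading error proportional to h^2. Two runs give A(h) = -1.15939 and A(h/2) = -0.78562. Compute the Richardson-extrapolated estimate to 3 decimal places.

-0.661

Extrapolated value = (4·A(h/2) − A(h)) / (4 − 1)
= (4·(-0.78562) − (-1.15939)) / 3
= -1.98309 / 3 = -0.66103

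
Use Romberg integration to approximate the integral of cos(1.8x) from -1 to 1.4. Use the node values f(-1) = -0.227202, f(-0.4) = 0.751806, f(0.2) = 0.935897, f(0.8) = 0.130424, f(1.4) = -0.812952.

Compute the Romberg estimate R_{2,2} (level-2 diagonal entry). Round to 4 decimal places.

0.8582

R_{0,0} (trapezoid, 1 panel, h=2.4000): -1.248185
R_{1,0} (trapezoid, 2 panels, h=1.2000): 0.498984
R_{2,0} (trapezoid, 4 panels, h=0.6000): 0.778830
R_{1,1} = 0.498984 + (0.498984 − (-1.248185))/3 = 1.081374
R_{2,1} = 0.778830 + (0.778830 − 0.498984)/3 = 0.872112
R_{2,2} = 0.872112 + (0.872112 − 1.081374)/15 = 0.858161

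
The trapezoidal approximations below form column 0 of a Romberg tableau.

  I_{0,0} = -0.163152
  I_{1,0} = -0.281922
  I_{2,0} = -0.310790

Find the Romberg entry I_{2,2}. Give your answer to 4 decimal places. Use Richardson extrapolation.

-0.3203

I_{1,1} = -0.281922 + (-0.281922 − (-0.163152))/3 = -0.321512
I_{2,1} = -0.310790 + (-0.310790 − (-0.281922))/3 = -0.320413
I_{2,2} = -0.320413 + (-0.320413 − (-0.321512))/15 = -0.320340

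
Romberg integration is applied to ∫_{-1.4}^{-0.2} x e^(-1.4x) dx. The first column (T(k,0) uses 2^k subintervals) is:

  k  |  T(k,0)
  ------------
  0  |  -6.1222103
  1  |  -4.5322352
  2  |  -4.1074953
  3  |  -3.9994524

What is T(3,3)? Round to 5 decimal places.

Richardson extrapolation on the trapezoidal column (denominator 4−1=3):
T(1,1) = -4.5322352 + (-4.5322352 − (-6.1222103))/3 = -4.0022435
T(2,1) = -4.1074953 + (-4.1074953 − (-4.5322352))/3 = -3.9659153
T(3,1) = (4·(-3.9994524) − (-4.1074953)) / 3 = -3.9634381
T(2,2) = -3.9659153 + (-3.9659153 − (-4.0022435))/15 = -3.9634934
T(3,2) = -3.9634381 + (-3.9634381 − (-3.9659153))/15 = -3.9632730
T(3,3) = -3.9632730 + (-3.9632730 − (-3.9634934))/63 = -3.9632695

-3.96327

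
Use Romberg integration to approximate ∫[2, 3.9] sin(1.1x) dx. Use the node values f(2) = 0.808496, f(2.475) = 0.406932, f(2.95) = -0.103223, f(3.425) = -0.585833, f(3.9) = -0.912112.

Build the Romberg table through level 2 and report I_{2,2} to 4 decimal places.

-0.1623

I_{0,0} (trapezoid, 1 panel, h=1.9000): -0.098435
I_{1,0} (trapezoid, 2 panels, h=0.9500): -0.147279
I_{2,0} (trapezoid, 4 panels, h=0.4750): -0.158618
I_{1,1} = -0.147279 + (-0.147279 − (-0.098435))/3 = -0.163560
I_{2,1} = -0.158618 + (-0.158618 − (-0.147279))/3 = -0.162398
I_{2,2} = -0.162398 + (-0.162398 − (-0.163560))/15 = -0.162321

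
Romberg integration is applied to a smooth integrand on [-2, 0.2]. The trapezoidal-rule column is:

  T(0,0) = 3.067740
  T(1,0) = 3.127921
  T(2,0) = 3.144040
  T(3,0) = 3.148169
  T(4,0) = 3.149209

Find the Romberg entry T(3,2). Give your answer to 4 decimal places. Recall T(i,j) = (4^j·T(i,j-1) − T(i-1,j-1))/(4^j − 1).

T(2,1) = 3.144040 + (3.144040 − 3.127921)/3 = 3.149413
T(3,1) = 3.148169 + (3.148169 − 3.144040)/3 = 3.149545
T(3,2) = 3.149545 + (3.149545 − 3.149413)/15 = 3.149554

3.1496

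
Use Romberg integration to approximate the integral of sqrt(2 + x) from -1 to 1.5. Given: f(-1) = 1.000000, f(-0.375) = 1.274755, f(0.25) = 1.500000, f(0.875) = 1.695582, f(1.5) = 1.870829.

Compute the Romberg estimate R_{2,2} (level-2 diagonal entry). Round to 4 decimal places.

R_{0,0} (trapezoid, 1 panel, h=2.5000): 3.588536
R_{1,0} (trapezoid, 2 panels, h=1.2500): 3.669268
R_{2,0} (trapezoid, 4 panels, h=0.6250): 3.691095
R_{1,1} = 3.669268 + (3.669268 − 3.588536)/3 = 3.696179
R_{2,1} = 3.691095 + (3.691095 − 3.669268)/3 = 3.698371
R_{2,2} = 3.698371 + (3.698371 − 3.696179)/15 = 3.698517

3.6985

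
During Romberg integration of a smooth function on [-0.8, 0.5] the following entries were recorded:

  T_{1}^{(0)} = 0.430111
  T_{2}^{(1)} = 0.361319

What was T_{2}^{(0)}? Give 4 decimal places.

0.3785

From T_{2}^{(1)} = (4·T_{2}^{(0)} − T_{1}^{(0)})/3, solve for T_{2}^{(0)}:
4·T_{2}^{(0)} = 3·0.361319 + 0.430111 = 1.514068
T_{2}^{(0)} = 0.378517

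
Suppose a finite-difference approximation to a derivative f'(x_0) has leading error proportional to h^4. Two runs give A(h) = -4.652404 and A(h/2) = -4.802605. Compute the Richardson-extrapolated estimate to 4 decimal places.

-4.8126

The leading error scales as h^4; refining by a factor of 2 reduces it by 2^4 = 16.
Extrapolated value = (16·A(h/2) − A(h)) / (16 − 1)
= (16·(-4.802605) − (-4.652404)) / 15
= -72.189276 / 15 = -4.812618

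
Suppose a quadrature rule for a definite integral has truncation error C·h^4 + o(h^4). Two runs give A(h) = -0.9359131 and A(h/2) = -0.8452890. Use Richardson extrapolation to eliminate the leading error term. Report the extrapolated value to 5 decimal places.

-0.83925

The leading error scales as h^4; refining by a factor of 2 reduces it by 2^4 = 16.
Extrapolated value = (16·A(h/2) − A(h)) / (16 − 1)
= (16·(-0.8452890) − (-0.9359131)) / 15
= -12.5887109 / 15 = -0.8392474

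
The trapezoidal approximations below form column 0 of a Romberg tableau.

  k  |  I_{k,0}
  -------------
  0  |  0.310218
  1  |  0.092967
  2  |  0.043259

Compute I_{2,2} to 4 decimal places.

0.0271

I_{1,1} = (4·0.092967 − 0.310218) / 3 = 0.020550
I_{2,1} = 0.043259 + (0.043259 − 0.092967)/3 = 0.026690
I_{2,2} = 0.026690 + (0.026690 − 0.020550)/15 = 0.027099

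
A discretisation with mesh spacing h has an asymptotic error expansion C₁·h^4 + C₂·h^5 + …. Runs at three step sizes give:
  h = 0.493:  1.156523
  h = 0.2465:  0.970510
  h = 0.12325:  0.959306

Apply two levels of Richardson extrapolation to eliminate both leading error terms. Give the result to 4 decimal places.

First eliminate the h^4 term (factor 2^4 = 16):
  B₁ = (16·0.970510 − 1.156523)/15 = 0.958109
  B₂ = (16·0.959306 − 0.970510)/15 = 0.958559
Then eliminate the h^5 term (factor 2^5 = 32):
  (32·0.958559 − 0.958109)/31 = 0.958574

0.9586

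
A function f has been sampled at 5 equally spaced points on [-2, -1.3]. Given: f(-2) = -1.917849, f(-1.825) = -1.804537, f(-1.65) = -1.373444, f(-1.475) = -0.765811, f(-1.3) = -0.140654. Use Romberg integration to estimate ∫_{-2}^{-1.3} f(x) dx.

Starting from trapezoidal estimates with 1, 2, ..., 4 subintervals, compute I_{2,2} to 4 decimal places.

I_{0,0} (trapezoid, 1 panel, h=0.7000): -0.720476
I_{1,0} (trapezoid, 2 panels, h=0.3500): -0.840943
I_{2,0} (trapezoid, 4 panels, h=0.1750): -0.870283
I_{1,1} = -0.840943 + (-0.840943 − (-0.720476))/3 = -0.881099
I_{2,1} = -0.870283 + (-0.870283 − (-0.840943))/3 = -0.880063
I_{2,2} = -0.880063 + (-0.880063 − (-0.881099))/15 = -0.879994

-0.8800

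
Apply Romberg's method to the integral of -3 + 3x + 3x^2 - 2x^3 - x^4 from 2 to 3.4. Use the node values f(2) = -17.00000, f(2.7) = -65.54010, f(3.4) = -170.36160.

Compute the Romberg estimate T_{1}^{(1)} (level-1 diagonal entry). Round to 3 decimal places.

-104.888

T_{0}^{(0)} (trapezoid, 1 panel, h=1.4000): -131.15312
T_{1}^{(0)} (trapezoid, 2 panels, h=0.7000): -111.45463
T_{1}^{(1)} = -111.45463 + (-111.45463 − (-131.15312))/3 = -104.88847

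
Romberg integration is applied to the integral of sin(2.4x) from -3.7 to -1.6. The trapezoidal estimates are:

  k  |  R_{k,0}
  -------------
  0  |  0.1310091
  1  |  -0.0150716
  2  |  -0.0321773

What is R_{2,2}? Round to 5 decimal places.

Richardson extrapolation on the trapezoidal column (denominator 4−1=3):
R_{1,1} = -0.0150716 + (-0.0150716 − 0.1310091)/3 = -0.0637652
R_{2,1} = -0.0321773 + (-0.0321773 − (-0.0150716))/3 = -0.0378792
R_{2,2} = -0.0378792 + (-0.0378792 − (-0.0637652))/15 = -0.0361535

-0.03615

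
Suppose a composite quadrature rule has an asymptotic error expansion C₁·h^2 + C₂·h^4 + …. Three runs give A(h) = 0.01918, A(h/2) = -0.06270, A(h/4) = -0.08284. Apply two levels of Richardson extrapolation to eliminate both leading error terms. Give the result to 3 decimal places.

-0.090

First eliminate the h^2 term (factor 2^2 = 4):
  B₁ = (4·(-0.06270) − 0.01918)/3 = -0.08999
  B₂ = (4·(-0.08284) − (-0.06270))/3 = -0.08955
Then eliminate the h^4 term (factor 2^4 = 16):
  (16·(-0.08955) − (-0.08999))/15 = -0.08952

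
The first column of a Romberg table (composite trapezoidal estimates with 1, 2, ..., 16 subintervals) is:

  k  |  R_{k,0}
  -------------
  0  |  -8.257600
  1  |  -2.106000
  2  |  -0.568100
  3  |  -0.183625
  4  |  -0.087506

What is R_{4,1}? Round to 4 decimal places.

-0.0555

R_{4,1} = (4·(-0.087506) − (-0.183625)) / 3 = -0.055466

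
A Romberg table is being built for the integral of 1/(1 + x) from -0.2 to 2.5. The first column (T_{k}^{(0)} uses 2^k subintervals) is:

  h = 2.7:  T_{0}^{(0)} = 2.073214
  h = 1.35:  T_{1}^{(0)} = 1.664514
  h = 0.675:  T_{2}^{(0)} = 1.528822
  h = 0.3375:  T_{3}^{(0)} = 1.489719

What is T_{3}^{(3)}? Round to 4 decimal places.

1.4762

Richardson extrapolation on the trapezoidal column (denominator 4−1=3):
T_{1}^{(1)} = (4·1.664514 − 2.073214) / 3 = 1.528281
T_{2}^{(1)} = (4·1.528822 − 1.664514) / 3 = 1.483591
T_{3}^{(1)} = 1.489719 + (1.489719 − 1.528822)/3 = 1.476685
T_{2}^{(2)} = 1.483591 + (1.483591 − 1.528281)/15 = 1.480612
T_{3}^{(2)} = (16·1.476685 − 1.483591) / 15 = 1.476225
T_{3}^{(3)} = (64·1.476225 − 1.480612) / 63 = 1.476155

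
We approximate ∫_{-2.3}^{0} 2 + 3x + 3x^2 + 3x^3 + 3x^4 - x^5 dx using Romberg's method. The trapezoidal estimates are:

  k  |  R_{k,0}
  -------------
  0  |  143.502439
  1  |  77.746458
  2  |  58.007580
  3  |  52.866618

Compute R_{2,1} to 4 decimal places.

R_{2,1} = (4·58.007580 − 77.746458) / 3 = 51.427954

51.4280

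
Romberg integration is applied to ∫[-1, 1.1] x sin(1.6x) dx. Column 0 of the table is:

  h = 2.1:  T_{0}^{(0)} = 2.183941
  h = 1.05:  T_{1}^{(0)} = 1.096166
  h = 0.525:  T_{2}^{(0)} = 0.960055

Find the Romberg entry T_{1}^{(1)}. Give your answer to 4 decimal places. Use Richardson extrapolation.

Richardson extrapolation on the trapezoidal column (denominator 4−1=3):
T_{1}^{(1)} = (4·1.096166 − 2.183941) / 3 = 0.733574
(Column j=1 coincides with Simpson's rule on the same nodes.)

0.7336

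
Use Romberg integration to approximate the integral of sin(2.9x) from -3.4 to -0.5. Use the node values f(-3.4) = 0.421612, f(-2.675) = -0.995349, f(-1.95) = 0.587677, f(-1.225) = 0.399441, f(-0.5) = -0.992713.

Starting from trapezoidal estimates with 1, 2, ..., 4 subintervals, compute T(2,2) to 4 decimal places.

T(0,0) (trapezoid, 1 panel, h=2.9000): -0.828096
T(1,0) (trapezoid, 2 panels, h=1.4500): 0.438083
T(2,0) (trapezoid, 4 panels, h=0.7250): -0.212992
T(1,1) = 0.438083 + (0.438083 − (-0.828096))/3 = 0.860143
T(2,1) = -0.212992 + (-0.212992 − 0.438083)/3 = -0.430017
T(2,2) = -0.430017 + (-0.430017 − 0.860143)/15 = -0.516028

-0.5160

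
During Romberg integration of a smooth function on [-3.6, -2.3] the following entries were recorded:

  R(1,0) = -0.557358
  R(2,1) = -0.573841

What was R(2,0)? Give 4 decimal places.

-0.5697

From R(2,1) = (4·R(2,0) − R(1,0))/3, solve for R(2,0):
4·R(2,0) = 3·(-0.573841) + (-0.557358) = -2.278881
R(2,0) = -0.569720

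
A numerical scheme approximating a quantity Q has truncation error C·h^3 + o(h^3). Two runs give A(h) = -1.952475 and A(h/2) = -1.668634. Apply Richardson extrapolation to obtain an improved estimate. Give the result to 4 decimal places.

Extrapolated value = (8·A(h/2) − A(h)) / (8 − 1)
= (8·(-1.668634) − (-1.952475)) / 7
= -11.396597 / 7 = -1.628085

-1.6281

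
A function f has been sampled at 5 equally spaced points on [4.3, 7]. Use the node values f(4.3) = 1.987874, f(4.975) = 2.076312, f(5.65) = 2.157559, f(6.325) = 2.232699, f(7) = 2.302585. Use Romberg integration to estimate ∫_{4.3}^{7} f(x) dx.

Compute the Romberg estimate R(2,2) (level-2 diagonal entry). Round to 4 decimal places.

5.8144

R(0,0) (trapezoid, 1 panel, h=2.7000): 5.792120
R(1,0) (trapezoid, 2 panels, h=1.3500): 5.808764
R(2,0) (trapezoid, 4 panels, h=0.6750): 5.812965
R(1,1) = 5.808764 + (5.808764 − 5.792120)/3 = 5.814312
R(2,1) = 5.812965 + (5.812965 − 5.808764)/3 = 5.814365
R(2,2) = 5.814365 + (5.814365 − 5.814312)/15 = 5.814369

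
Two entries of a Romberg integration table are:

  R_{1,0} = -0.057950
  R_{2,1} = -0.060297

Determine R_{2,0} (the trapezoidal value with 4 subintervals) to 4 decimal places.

From R_{2,1} = (4·R_{2,0} − R_{1,0})/3, solve for R_{2,0}:
4·R_{2,0} = 3·(-0.060297) + (-0.057950) = -0.238841
R_{2,0} = -0.059710

-0.0597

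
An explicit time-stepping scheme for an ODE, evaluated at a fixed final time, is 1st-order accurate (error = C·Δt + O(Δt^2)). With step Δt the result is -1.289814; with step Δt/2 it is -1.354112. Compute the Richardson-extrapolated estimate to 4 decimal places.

-1.4184

The leading error scales as Δt; refining by a factor of 2 reduces it by 2^1 = 2.
Extrapolated value = (2·A(Δt/2) − A(Δt)) / (2 − 1)
= (2·(-1.354112) − (-1.289814)) / 1
= -1.418410 / 1 = -1.418410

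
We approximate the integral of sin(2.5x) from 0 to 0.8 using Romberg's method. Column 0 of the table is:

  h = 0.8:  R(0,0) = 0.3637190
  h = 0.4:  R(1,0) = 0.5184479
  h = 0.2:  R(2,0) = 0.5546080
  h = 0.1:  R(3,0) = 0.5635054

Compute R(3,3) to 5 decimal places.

R(1,1) = 0.5184479 + (0.5184479 − 0.3637190)/3 = 0.5700242
R(2,1) = (4·0.5546080 − 0.5184479) / 3 = 0.5666614
R(3,1) = (4·0.5635054 − 0.5546080) / 3 = 0.5664712
R(2,2) = 0.5666614 + (0.5666614 − 0.5700242)/15 = 0.5664372
R(3,2) = (16·0.5664712 − 0.5666614) / 15 = 0.5664585
R(3,3) = 0.5664585 + (0.5664585 − 0.5664372)/63 = 0.5664588
(Column j=1 coincides with Simpson's rule on the same nodes.)

0.56646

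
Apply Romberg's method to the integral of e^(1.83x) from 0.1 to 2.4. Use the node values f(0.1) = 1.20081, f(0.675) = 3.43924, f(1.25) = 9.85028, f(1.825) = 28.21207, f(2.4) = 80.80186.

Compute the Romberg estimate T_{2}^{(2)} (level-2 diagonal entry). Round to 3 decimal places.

T_{0}^{(0)} (trapezoid, 1 panel, h=2.3000): 94.30307
T_{1}^{(0)} (trapezoid, 2 panels, h=1.1500): 58.47936
T_{2}^{(0)} (trapezoid, 4 panels, h=0.5750): 47.43918
T_{1}^{(1)} = 58.47936 + (58.47936 − 94.30307)/3 = 46.53812
T_{2}^{(1)} = 47.43918 + (47.43918 − 58.47936)/3 = 43.75912
T_{2}^{(2)} = 43.75912 + (43.75912 − 46.53812)/15 = 43.57385

43.574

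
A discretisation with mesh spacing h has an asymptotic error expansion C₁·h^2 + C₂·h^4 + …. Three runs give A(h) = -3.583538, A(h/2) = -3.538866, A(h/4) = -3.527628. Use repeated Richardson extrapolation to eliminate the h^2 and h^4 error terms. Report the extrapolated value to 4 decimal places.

First eliminate the h^2 term (factor 2^2 = 4):
  B₁ = (4·(-3.538866) − (-3.583538))/3 = -3.523975
  B₂ = (4·(-3.527628) − (-3.538866))/3 = -3.523882
Then eliminate the h^4 term (factor 2^4 = 16):
  (16·(-3.523882) − (-3.523975))/15 = -3.523876

-3.5239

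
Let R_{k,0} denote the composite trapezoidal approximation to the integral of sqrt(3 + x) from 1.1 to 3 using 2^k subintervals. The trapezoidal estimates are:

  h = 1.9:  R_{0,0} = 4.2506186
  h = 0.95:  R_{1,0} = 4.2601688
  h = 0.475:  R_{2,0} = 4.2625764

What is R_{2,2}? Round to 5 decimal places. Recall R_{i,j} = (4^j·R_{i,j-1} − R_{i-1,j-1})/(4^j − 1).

4.26338

R_{1,1} = (4·4.2601688 − 4.2506186) / 3 = 4.2633522
R_{2,1} = (4·4.2625764 − 4.2601688) / 3 = 4.2633789
R_{2,2} = 4.2633789 + (4.2633789 − 4.2633522)/15 = 4.2633807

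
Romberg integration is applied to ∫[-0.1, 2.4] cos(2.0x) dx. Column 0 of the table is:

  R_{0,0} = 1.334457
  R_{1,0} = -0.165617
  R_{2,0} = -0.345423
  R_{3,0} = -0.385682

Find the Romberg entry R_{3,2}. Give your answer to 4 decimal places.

Richardson extrapolation on the trapezoidal column (denominator 4−1=3):
R_{2,1} = (4·(-0.345423) − (-0.165617)) / 3 = -0.405358
R_{3,1} = (4·(-0.385682) − (-0.345423)) / 3 = -0.399102
R_{3,2} = (16·(-0.399102) − (-0.405358)) / 15 = -0.398685

-0.3987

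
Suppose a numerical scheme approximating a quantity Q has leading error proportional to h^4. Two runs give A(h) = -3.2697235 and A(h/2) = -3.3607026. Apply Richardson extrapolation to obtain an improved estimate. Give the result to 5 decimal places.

-3.36677

The leading error scales as h^4; refining by a factor of 2 reduces it by 2^4 = 16.
Extrapolated value = (16·A(h/2) − A(h)) / (16 − 1)
= (16·(-3.3607026) − (-3.2697235)) / 15
= -50.5015181 / 15 = -3.3667679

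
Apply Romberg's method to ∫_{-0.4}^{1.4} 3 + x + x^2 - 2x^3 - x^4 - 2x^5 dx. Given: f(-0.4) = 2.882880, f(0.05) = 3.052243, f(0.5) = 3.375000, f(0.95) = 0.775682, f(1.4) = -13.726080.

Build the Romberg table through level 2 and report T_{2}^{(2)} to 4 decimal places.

1.7418

T_{0}^{(0)} (trapezoid, 1 panel, h=1.8000): -9.758880
T_{1}^{(0)} (trapezoid, 2 panels, h=0.9000): -1.841940
T_{2}^{(0)} (trapezoid, 4 panels, h=0.4500): 0.801596
T_{1}^{(1)} = -1.841940 + (-1.841940 − (-9.758880))/3 = 0.797040
T_{2}^{(1)} = 0.801596 + (0.801596 − (-1.841940))/3 = 1.682775
T_{2}^{(2)} = 1.682775 + (1.682775 − 0.797040)/15 = 1.741824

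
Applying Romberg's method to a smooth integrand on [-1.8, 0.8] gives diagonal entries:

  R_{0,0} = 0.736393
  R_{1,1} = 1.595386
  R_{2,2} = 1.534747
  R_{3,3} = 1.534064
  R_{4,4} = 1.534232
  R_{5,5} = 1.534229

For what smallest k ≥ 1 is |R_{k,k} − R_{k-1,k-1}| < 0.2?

k = 2

|R_{1,1} − R_{0,0}| = 0.858993 ≥ 0.2
|R_{2,2} − R_{1,1}| = 0.060639 < 0.2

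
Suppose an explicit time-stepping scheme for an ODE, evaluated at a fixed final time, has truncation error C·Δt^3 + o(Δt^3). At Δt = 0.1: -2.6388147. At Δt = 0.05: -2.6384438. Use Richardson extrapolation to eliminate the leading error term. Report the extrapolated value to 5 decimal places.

-2.63839

Extrapolated value = (8·A(Δt/2) − A(Δt)) / (8 − 1)
= (8·(-2.6384438) − (-2.6388147)) / 7
= -18.4687357 / 7 = -2.6383908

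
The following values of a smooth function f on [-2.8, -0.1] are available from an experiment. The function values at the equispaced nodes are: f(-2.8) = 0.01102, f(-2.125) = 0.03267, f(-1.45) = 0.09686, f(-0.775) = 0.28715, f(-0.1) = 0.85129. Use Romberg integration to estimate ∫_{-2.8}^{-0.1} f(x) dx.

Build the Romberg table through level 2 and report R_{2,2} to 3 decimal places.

0.523

R_{0,0} (trapezoid, 1 panel, h=2.7000): 1.16412
R_{1,0} (trapezoid, 2 panels, h=1.3500): 0.71282
R_{2,0} (trapezoid, 4 panels, h=0.6750): 0.57229
R_{1,1} = 0.71282 + (0.71282 − 1.16412)/3 = 0.56239
R_{2,1} = 0.57229 + (0.57229 − 0.71282)/3 = 0.52545
R_{2,2} = 0.52545 + (0.52545 − 0.56239)/15 = 0.52299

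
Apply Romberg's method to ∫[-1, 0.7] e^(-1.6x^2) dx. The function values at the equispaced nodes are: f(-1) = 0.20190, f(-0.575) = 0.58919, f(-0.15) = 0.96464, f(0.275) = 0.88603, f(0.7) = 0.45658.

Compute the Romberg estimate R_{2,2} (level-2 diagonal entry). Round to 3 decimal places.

1.197

R_{0,0} (trapezoid, 1 panel, h=1.7000): 0.55971
R_{1,0} (trapezoid, 2 panels, h=0.8500): 1.09980
R_{2,0} (trapezoid, 4 panels, h=0.4250): 1.17687
R_{1,1} = 1.09980 + (1.09980 − 0.55971)/3 = 1.27983
R_{2,1} = 1.17687 + (1.17687 − 1.09980)/3 = 1.20256
R_{2,2} = 1.20256 + (1.20256 − 1.27983)/15 = 1.19741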